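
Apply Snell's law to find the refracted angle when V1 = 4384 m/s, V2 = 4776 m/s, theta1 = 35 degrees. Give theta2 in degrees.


sin(theta1) = sin(35 deg) = 0.573576
sin(theta2) = V2/V1 * sin(theta1) = 4776/4384 * 0.573576 = 0.624863
theta2 = arcsin(0.624863) = 38.6722 degrees

38.6722


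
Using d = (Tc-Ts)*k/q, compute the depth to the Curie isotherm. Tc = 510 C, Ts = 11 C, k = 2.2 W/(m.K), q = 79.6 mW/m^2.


T_Curie - T_surf = 510 - 11 = 499 C
Convert q to W/m^2: 79.6 mW/m^2 = 0.0796 W/m^2
d = 499 * 2.2 / 0.0796 = 13791.46 m

13791.46


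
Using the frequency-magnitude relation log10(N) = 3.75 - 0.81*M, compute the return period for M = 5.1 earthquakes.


log10(N) = 3.75 - 0.81*5.1 = -0.381
N = 10^-0.381 = 0.415911
T = 1/N = 1/0.415911 = 2.4044 years

2.4044


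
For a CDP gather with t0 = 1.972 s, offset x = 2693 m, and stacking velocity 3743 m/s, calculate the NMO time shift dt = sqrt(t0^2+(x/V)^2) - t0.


x/Vnmo = 2693/3743 = 0.719476
(x/Vnmo)^2 = 0.517646
t0^2 = 3.888784
sqrt(3.888784 + 0.517646) = 2.09915
dt = 2.09915 - 1.972 = 0.12715

0.12715


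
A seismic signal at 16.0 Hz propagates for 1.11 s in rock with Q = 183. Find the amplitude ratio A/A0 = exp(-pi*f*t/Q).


pi*f*t/Q = pi*16.0*1.11/183 = 0.304889
A/A0 = exp(-0.304889) = 0.737205

0.737205


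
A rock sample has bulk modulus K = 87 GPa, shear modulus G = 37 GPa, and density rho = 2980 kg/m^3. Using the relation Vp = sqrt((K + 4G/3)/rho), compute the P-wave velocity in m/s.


First compute the effective modulus:
K + 4G/3 = 87e9 + 4*37e9/3 = 136333333333.33 Pa
Then divide by density:
136333333333.33 / 2980 = 45749440.7159 Pa/(kg/m^3)
Take the square root:
Vp = sqrt(45749440.7159) = 6763.83 m/s

6763.83


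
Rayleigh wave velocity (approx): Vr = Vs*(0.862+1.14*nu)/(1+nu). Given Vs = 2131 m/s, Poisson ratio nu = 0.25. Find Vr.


Numerator factor = 0.862 + 1.14*0.25 = 1.147
Denominator = 1 + 0.25 = 1.25
Vr = 2131 * 1.147 / 1.25 = 1955.41 m/s

1955.41


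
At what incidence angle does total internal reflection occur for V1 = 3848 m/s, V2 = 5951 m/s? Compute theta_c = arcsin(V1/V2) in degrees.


V1/V2 = 3848/5951 = 0.646614
theta_c = arcsin(0.646614) = 40.2868 degrees

40.2868


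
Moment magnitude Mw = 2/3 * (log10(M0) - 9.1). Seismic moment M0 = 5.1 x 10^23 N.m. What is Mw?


log10(M0) = log10(5.1 x 10^23) = 23.7076
Mw = 2/3 * (23.7076 - 9.1)
= 2/3 * 14.6076
= 9.74

9.74


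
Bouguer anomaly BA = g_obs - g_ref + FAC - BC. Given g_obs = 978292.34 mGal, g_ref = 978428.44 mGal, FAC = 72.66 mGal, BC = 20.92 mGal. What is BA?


BA = g_obs - g_ref + FAC - BC
= 978292.34 - 978428.44 + 72.66 - 20.92
= -84.36 mGal

-84.36


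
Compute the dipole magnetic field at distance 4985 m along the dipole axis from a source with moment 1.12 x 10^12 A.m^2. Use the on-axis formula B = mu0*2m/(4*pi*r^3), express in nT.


m = 1.12 x 10^12 = 1120000000000 A.m^2
2m = 2240000000000 A.m^2
r^3 = 4985^3 = 123878371625
B = (4pi*10^-7) * 2240000000000 / (4*pi * 123878371625) * 1e9
= 2814867.017616 / 1556701528943.07 * 1e9
= 1808.2253 nT

1808.2253


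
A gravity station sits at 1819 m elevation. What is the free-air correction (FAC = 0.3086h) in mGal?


FAC = 0.3086 * h
= 0.3086 * 1819
= 561.3434 mGal

561.3434


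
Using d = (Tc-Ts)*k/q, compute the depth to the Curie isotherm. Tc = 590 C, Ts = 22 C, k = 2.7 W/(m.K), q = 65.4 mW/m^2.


T_Curie - T_surf = 590 - 22 = 568 C
Convert q to W/m^2: 65.4 mW/m^2 = 0.0654 W/m^2
d = 568 * 2.7 / 0.0654 = 23449.54 m

23449.54


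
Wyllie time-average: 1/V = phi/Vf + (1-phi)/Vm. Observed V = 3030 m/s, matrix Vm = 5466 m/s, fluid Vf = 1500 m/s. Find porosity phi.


1/V - 1/Vm = 1/3030 - 1/5466 = 0.00014708
1/Vf - 1/Vm = 1/1500 - 1/5466 = 0.00048372
phi = 0.00014708 / 0.00048372 = 0.3041

0.3041


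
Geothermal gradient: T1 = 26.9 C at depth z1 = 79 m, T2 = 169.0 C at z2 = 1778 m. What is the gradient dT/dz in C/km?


dT = 169.0 - 26.9 = 142.1 C
dz = 1778 - 79 = 1699 m
gradient = dT/dz * 1000 = 142.1/1699 * 1000 = 83.6374 C/km

83.6374


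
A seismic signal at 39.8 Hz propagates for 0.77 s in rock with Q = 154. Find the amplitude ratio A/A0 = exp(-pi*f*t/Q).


pi*f*t/Q = pi*39.8*0.77/154 = 0.625177
A/A0 = exp(-0.625177) = 0.535167

0.535167


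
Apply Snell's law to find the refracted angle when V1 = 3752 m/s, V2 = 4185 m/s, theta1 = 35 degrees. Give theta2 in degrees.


sin(theta1) = sin(35 deg) = 0.573576
sin(theta2) = V2/V1 * sin(theta1) = 4185/3752 * 0.573576 = 0.63977
theta2 = arcsin(0.63977) = 39.7747 degrees

39.7747


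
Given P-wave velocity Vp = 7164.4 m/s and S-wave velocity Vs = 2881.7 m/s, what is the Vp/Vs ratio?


Vp/Vs = 7164.4 / 2881.7
= 2.4862

2.4862


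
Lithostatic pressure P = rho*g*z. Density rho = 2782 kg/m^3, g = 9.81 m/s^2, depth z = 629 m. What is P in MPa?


P = rho * g * z / 1e6
= 2782 * 9.81 * 629 / 1e6
= 17166303.18 / 1e6
= 17.1663 MPa

17.1663


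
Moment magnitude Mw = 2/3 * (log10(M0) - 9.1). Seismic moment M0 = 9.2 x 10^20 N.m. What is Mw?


log10(M0) = log10(9.2 x 10^20) = 20.9638
Mw = 2/3 * (20.9638 - 9.1)
= 2/3 * 11.8638
= 7.91

7.91


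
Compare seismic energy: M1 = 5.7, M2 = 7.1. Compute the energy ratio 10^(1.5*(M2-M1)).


M2 - M1 = 7.1 - 5.7 = 1.4
1.5 * 1.4 = 2.1
ratio = 10^2.1 = 125.89

125.89


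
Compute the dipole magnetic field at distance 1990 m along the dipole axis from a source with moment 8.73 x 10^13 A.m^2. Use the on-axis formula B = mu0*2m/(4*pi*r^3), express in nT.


m = 8.73 x 10^13 = 87300000000000 A.m^2
2m = 174600000000000 A.m^2
r^3 = 1990^3 = 7880599000
B = (4pi*10^-7) * 174600000000000 / (4*pi * 7880599000) * 1e9
= 219408830.926711 / 99030527697.15 * 1e9
= 2215567.6237 nT

2215567.6237


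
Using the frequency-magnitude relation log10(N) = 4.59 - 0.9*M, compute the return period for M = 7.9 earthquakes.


log10(N) = 4.59 - 0.9*7.9 = -2.52
N = 10^-2.52 = 0.00302
T = 1/N = 1/0.00302 = 331.1311 years

331.1311


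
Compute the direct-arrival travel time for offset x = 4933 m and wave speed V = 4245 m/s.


t = x / V
= 4933 / 4245
= 1.1621 s

1.1621


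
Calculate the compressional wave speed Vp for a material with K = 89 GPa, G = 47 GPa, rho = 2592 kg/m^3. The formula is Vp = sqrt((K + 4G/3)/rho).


First compute the effective modulus:
K + 4G/3 = 89e9 + 4*47e9/3 = 151666666666.67 Pa
Then divide by density:
151666666666.67 / 2592 = 58513374.4856 Pa/(kg/m^3)
Take the square root:
Vp = sqrt(58513374.4856) = 7649.4 m/s

7649.4


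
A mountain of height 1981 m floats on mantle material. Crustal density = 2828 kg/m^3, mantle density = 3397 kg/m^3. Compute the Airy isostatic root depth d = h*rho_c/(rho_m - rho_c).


rho_m - rho_c = 3397 - 2828 = 569
d = 1981 * 2828 / 569
= 5602268 / 569
= 9845.81 m

9845.81


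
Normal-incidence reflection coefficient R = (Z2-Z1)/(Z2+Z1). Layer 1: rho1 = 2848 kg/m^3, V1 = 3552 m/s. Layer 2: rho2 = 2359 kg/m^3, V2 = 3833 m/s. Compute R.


Z1 = 2848 * 3552 = 10116096
Z2 = 2359 * 3833 = 9042047
R = (9042047 - 10116096) / (9042047 + 10116096) = -1074049 / 19158143 = -0.0561

-0.0561


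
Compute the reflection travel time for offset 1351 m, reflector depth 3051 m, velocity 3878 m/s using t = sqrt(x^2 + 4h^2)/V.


x^2 + 4h^2 = 1351^2 + 4*3051^2 = 1825201 + 37234404 = 39059605
sqrt(39059605) = 6249.7684
t = 6249.7684 / 3878 = 1.6116 s

1.6116


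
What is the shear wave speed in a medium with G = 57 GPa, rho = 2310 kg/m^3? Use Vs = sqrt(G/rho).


Convert G to Pa: G = 57e9 Pa
Compute G/rho = 57e9 / 2310 = 24675324.6753
Vs = sqrt(24675324.6753) = 4967.43 m/s

4967.43


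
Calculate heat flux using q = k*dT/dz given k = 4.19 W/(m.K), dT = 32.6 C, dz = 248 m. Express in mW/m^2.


q = k * dT / dz * 1000
= 4.19 * 32.6 / 248 * 1000
= 0.550782 * 1000
= 550.7823 mW/m^2

550.7823


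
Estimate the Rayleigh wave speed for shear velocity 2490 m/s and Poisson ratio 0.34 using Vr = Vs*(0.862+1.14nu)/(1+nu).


Numerator factor = 0.862 + 1.14*0.34 = 1.2496
Denominator = 1 + 0.34 = 1.34
Vr = 2490 * 1.2496 / 1.34 = 2322.02 m/s

2322.02


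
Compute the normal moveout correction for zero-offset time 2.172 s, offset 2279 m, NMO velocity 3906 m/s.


x/Vnmo = 2279/3906 = 0.583461
(x/Vnmo)^2 = 0.340427
t0^2 = 4.717584
sqrt(4.717584 + 0.340427) = 2.249002
dt = 2.249002 - 2.172 = 0.077002

0.077002


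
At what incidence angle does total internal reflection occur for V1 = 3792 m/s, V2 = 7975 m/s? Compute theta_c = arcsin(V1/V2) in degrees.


V1/V2 = 3792/7975 = 0.475486
theta_c = arcsin(0.475486) = 28.391 degrees

28.391


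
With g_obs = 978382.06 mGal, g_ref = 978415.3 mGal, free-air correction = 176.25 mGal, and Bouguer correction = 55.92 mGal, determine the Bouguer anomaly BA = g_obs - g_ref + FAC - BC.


BA = g_obs - g_ref + FAC - BC
= 978382.06 - 978415.3 + 176.25 - 55.92
= 87.09 mGal

87.09


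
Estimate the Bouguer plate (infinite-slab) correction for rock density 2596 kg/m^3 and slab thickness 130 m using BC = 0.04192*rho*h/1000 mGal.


BC = 0.04192 * rho * h / 1000
= 0.04192 * 2596 * 130 / 1000
= 14.1472 mGal

14.1472


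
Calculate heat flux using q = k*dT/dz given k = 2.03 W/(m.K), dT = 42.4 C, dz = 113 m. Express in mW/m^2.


q = k * dT / dz * 1000
= 2.03 * 42.4 / 113 * 1000
= 0.761699 * 1000
= 761.6991 mW/m^2

761.6991


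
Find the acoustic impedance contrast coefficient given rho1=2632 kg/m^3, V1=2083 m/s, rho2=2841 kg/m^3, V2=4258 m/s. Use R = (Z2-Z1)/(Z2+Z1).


Z1 = 2632 * 2083 = 5482456
Z2 = 2841 * 4258 = 12096978
R = (12096978 - 5482456) / (12096978 + 5482456) = 6614522 / 17579434 = 0.3763

0.3763


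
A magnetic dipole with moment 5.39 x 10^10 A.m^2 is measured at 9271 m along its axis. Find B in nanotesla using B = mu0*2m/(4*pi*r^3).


m = 5.39 x 10^10 = 53900000000 A.m^2
2m = 107800000000 A.m^2
r^3 = 9271^3 = 796855809511
B = (4pi*10^-7) * 107800000000 / (4*pi * 796855809511) * 1e9
= 135465.475223 / 10013585428520.42 * 1e9
= 13.5282 nT

13.5282


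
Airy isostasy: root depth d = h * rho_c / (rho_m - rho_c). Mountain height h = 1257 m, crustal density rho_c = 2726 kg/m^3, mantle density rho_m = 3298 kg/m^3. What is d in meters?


rho_m - rho_c = 3298 - 2726 = 572
d = 1257 * 2726 / 572
= 3426582 / 572
= 5990.53 m

5990.53


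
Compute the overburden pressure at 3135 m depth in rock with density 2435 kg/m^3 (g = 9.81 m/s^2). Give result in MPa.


P = rho * g * z / 1e6
= 2435 * 9.81 * 3135 / 1e6
= 74886842.25 / 1e6
= 74.8868 MPa

74.8868


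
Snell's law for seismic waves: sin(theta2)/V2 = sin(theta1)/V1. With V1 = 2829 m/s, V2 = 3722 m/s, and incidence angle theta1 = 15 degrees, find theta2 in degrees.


sin(theta1) = sin(15 deg) = 0.258819
sin(theta2) = V2/V1 * sin(theta1) = 3722/2829 * 0.258819 = 0.340518
theta2 = arcsin(0.340518) = 19.9084 degrees

19.9084


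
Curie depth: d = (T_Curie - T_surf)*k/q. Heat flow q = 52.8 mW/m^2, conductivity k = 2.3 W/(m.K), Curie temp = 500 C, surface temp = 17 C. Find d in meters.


T_Curie - T_surf = 500 - 17 = 483 C
Convert q to W/m^2: 52.8 mW/m^2 = 0.0528 W/m^2
d = 483 * 2.3 / 0.0528 = 21039.77 m

21039.77


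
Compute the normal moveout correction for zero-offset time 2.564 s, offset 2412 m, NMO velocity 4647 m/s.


x/Vnmo = 2412/4647 = 0.519045
(x/Vnmo)^2 = 0.269407
t0^2 = 6.574096
sqrt(6.574096 + 0.269407) = 2.616009
dt = 2.616009 - 2.564 = 0.052009

0.052009


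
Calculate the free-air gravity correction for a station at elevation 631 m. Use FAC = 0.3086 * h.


FAC = 0.3086 * h
= 0.3086 * 631
= 194.7266 mGal

194.7266


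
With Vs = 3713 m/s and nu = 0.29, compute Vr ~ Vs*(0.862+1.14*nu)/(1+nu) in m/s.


Numerator factor = 0.862 + 1.14*0.29 = 1.1926
Denominator = 1 + 0.29 = 1.29
Vr = 3713 * 1.1926 / 1.29 = 3432.65 m/s

3432.65


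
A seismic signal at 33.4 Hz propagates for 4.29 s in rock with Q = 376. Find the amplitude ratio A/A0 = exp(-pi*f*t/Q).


pi*f*t/Q = pi*33.4*4.29/376 = 1.197197
A/A0 = exp(-1.197197) = 0.30204

0.30204


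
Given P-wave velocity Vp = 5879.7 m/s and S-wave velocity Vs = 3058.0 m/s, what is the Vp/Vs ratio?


Vp/Vs = 5879.7 / 3058.0
= 1.9227

1.9227


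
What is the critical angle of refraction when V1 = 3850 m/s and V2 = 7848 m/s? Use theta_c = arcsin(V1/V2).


V1/V2 = 3850/7848 = 0.490571
theta_c = arcsin(0.490571) = 29.3781 degrees

29.3781


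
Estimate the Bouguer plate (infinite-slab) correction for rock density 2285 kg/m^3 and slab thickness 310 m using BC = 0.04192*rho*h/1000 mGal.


BC = 0.04192 * rho * h / 1000
= 0.04192 * 2285 * 310 / 1000
= 29.694 mGal

29.694


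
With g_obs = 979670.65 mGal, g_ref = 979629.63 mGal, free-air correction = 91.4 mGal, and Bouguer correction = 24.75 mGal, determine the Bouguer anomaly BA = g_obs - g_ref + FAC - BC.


BA = g_obs - g_ref + FAC - BC
= 979670.65 - 979629.63 + 91.4 - 24.75
= 107.67 mGal

107.67


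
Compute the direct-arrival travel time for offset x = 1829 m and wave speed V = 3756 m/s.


t = x / V
= 1829 / 3756
= 0.487 s

0.487


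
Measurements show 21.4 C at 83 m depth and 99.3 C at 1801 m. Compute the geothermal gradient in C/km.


dT = 99.3 - 21.4 = 77.9 C
dz = 1801 - 83 = 1718 m
gradient = dT/dz * 1000 = 77.9/1718 * 1000 = 45.3434 C/km

45.3434


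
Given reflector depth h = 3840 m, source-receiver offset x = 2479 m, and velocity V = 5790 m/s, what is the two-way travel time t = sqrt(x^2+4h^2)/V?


x^2 + 4h^2 = 2479^2 + 4*3840^2 = 6145441 + 58982400 = 65127841
sqrt(65127841) = 8070.1822
t = 8070.1822 / 5790 = 1.3938 s

1.3938


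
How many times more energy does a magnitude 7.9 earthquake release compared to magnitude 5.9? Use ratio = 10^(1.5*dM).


M2 - M1 = 7.9 - 5.9 = 2.0
1.5 * 2.0 = 3.0
ratio = 10^3.0 = 1000.0

1000.0


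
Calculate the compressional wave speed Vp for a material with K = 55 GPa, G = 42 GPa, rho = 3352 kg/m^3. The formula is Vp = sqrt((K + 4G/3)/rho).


First compute the effective modulus:
K + 4G/3 = 55e9 + 4*42e9/3 = 111000000000.0 Pa
Then divide by density:
111000000000.0 / 3352 = 33114558.4726 Pa/(kg/m^3)
Take the square root:
Vp = sqrt(33114558.4726) = 5754.53 m/s

5754.53


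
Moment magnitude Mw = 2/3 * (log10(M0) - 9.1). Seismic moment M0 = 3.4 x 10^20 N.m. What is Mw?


log10(M0) = log10(3.4 x 10^20) = 20.5315
Mw = 2/3 * (20.5315 - 9.1)
= 2/3 * 11.4315
= 7.62

7.62


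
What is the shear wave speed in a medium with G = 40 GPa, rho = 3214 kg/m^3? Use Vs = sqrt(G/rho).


Convert G to Pa: G = 40e9 Pa
Compute G/rho = 40e9 / 3214 = 12445550.7156
Vs = sqrt(12445550.7156) = 3527.83 m/s

3527.83


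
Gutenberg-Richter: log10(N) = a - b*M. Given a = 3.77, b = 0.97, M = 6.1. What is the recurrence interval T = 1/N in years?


log10(N) = 3.77 - 0.97*6.1 = -2.147
N = 10^-2.147 = 0.007129
T = 1/N = 1/0.007129 = 140.2814 years

140.2814


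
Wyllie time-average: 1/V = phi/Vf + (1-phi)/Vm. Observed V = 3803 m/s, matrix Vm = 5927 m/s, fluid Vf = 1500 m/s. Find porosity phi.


1/V - 1/Vm = 1/3803 - 1/5927 = 9.423e-05
1/Vf - 1/Vm = 1/1500 - 1/5927 = 0.00049795
phi = 9.423e-05 / 0.00049795 = 0.1892

0.1892


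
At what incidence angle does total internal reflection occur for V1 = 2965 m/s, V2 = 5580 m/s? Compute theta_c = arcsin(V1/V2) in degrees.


V1/V2 = 2965/5580 = 0.531362
theta_c = arcsin(0.531362) = 32.0975 degrees

32.0975


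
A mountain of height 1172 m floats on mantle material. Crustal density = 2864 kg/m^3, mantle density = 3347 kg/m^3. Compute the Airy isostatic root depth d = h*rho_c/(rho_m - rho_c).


rho_m - rho_c = 3347 - 2864 = 483
d = 1172 * 2864 / 483
= 3356608 / 483
= 6949.5 m

6949.5


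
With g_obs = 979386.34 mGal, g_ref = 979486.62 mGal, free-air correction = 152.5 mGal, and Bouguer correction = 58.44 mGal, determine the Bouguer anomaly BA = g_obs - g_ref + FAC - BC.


BA = g_obs - g_ref + FAC - BC
= 979386.34 - 979486.62 + 152.5 - 58.44
= -6.22 mGal

-6.22


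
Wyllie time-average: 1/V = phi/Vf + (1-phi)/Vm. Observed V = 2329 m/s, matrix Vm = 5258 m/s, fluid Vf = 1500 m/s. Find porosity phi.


1/V - 1/Vm = 1/2329 - 1/5258 = 0.00023918
1/Vf - 1/Vm = 1/1500 - 1/5258 = 0.00047648
phi = 0.00023918 / 0.00047648 = 0.502

0.502


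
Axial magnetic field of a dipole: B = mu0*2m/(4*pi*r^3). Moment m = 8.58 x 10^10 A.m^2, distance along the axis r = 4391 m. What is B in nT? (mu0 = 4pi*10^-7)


m = 8.58 x 10^10 = 85800000000 A.m^2
2m = 171600000000 A.m^2
r^3 = 4391^3 = 84662348471
B = (4pi*10^-7) * 171600000000 / (4*pi * 84662348471) * 1e9
= 215638.919742 / 1063898447968.61 * 1e9
= 202.6875 nT

202.6875


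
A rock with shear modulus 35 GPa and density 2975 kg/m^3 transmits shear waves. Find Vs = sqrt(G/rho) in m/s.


Convert G to Pa: G = 35e9 Pa
Compute G/rho = 35e9 / 2975 = 11764705.8824
Vs = sqrt(11764705.8824) = 3429.97 m/s

3429.97


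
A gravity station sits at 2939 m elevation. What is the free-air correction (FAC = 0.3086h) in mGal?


FAC = 0.3086 * h
= 0.3086 * 2939
= 906.9754 mGal

906.9754


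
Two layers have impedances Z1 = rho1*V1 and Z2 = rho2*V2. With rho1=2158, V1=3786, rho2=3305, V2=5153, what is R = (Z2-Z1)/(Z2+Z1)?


Z1 = 2158 * 3786 = 8170188
Z2 = 3305 * 5153 = 17030665
R = (17030665 - 8170188) / (17030665 + 8170188) = 8860477 / 25200853 = 0.3516

0.3516


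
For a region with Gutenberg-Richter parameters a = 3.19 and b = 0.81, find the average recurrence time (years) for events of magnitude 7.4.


log10(N) = 3.19 - 0.81*7.4 = -2.804
N = 10^-2.804 = 0.00157
T = 1/N = 1/0.00157 = 636.7955 years

636.7955


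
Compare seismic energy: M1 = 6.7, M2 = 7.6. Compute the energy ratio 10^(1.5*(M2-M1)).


M2 - M1 = 7.6 - 6.7 = 0.9
1.5 * 0.9 = 1.35
ratio = 10^1.35 = 22.39

22.39


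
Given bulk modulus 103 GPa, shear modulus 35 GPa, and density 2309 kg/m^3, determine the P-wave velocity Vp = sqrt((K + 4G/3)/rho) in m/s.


First compute the effective modulus:
K + 4G/3 = 103e9 + 4*35e9/3 = 149666666666.67 Pa
Then divide by density:
149666666666.67 / 2309 = 64818824.8881 Pa/(kg/m^3)
Take the square root:
Vp = sqrt(64818824.8881) = 8051.01 m/s

8051.01


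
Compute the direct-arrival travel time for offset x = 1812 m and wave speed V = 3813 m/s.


t = x / V
= 1812 / 3813
= 0.4752 s

0.4752


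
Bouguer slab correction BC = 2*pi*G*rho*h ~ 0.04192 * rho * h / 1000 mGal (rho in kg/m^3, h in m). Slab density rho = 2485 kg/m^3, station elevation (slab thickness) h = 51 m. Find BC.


BC = 0.04192 * rho * h / 1000
= 0.04192 * 2485 * 51 / 1000
= 5.3127 mGal

5.3127


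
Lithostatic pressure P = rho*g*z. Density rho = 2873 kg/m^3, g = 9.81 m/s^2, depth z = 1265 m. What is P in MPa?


P = rho * g * z / 1e6
= 2873 * 9.81 * 1265 / 1e6
= 35652924.45 / 1e6
= 35.6529 MPa

35.6529


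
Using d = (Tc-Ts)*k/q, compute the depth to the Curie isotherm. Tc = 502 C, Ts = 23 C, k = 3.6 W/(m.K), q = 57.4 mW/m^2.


T_Curie - T_surf = 502 - 23 = 479 C
Convert q to W/m^2: 57.4 mW/m^2 = 0.0574 W/m^2
d = 479 * 3.6 / 0.0574 = 30041.81 m

30041.81


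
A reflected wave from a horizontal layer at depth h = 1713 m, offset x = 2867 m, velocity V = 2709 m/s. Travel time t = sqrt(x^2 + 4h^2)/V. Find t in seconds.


x^2 + 4h^2 = 2867^2 + 4*1713^2 = 8219689 + 11737476 = 19957165
sqrt(19957165) = 4467.3443
t = 4467.3443 / 2709 = 1.6491 s

1.6491


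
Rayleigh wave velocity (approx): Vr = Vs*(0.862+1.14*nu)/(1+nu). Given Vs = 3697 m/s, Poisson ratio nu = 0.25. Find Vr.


Numerator factor = 0.862 + 1.14*0.25 = 1.147
Denominator = 1 + 0.25 = 1.25
Vr = 3697 * 1.147 / 1.25 = 3392.37 m/s

3392.37


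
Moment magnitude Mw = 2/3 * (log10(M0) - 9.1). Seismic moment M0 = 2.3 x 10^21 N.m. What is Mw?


log10(M0) = log10(2.3 x 10^21) = 21.3617
Mw = 2/3 * (21.3617 - 9.1)
= 2/3 * 12.2617
= 8.17

8.17


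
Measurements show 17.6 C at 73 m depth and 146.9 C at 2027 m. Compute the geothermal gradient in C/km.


dT = 146.9 - 17.6 = 129.3 C
dz = 2027 - 73 = 1954 m
gradient = dT/dz * 1000 = 129.3/1954 * 1000 = 66.172 C/km

66.172


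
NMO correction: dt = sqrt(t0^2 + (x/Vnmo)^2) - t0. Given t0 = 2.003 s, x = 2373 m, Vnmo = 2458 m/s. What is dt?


x/Vnmo = 2373/2458 = 0.965419
(x/Vnmo)^2 = 0.932034
t0^2 = 4.012009
sqrt(4.012009 + 0.932034) = 2.22352
dt = 2.22352 - 2.003 = 0.22052

0.22052


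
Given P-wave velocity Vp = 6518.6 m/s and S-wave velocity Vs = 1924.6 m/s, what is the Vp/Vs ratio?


Vp/Vs = 6518.6 / 1924.6
= 3.387

3.387


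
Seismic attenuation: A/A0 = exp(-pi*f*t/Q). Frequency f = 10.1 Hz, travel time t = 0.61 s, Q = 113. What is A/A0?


pi*f*t/Q = pi*10.1*0.61/113 = 0.171286
A/A0 = exp(-0.171286) = 0.84258

0.84258


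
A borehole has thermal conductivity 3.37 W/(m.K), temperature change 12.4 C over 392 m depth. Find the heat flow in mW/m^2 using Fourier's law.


q = k * dT / dz * 1000
= 3.37 * 12.4 / 392 * 1000
= 0.106602 * 1000
= 106.602 mW/m^2

106.602


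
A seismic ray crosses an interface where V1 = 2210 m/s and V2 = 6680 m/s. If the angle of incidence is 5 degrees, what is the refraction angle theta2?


sin(theta1) = sin(5 deg) = 0.087156
sin(theta2) = V2/V1 * sin(theta1) = 6680/2210 * 0.087156 = 0.263439
theta2 = arcsin(0.263439) = 15.2742 degrees

15.2742


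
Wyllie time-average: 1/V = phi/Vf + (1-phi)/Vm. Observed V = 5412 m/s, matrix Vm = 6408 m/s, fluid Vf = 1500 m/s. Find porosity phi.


1/V - 1/Vm = 1/5412 - 1/6408 = 2.872e-05
1/Vf - 1/Vm = 1/1500 - 1/6408 = 0.00051061
phi = 2.872e-05 / 0.00051061 = 0.0562

0.0562


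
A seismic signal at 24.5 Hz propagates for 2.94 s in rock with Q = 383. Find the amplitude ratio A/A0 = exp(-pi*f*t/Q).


pi*f*t/Q = pi*24.5*2.94/383 = 0.590833
A/A0 = exp(-0.590833) = 0.553866

0.553866


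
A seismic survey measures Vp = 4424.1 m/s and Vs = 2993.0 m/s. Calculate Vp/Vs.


Vp/Vs = 4424.1 / 2993.0
= 1.4781

1.4781


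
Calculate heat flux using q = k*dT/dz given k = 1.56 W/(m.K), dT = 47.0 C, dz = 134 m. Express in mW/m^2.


q = k * dT / dz * 1000
= 1.56 * 47.0 / 134 * 1000
= 0.547164 * 1000
= 547.1642 mW/m^2

547.1642


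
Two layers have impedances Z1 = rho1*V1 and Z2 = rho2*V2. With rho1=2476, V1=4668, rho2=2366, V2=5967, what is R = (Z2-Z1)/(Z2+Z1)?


Z1 = 2476 * 4668 = 11557968
Z2 = 2366 * 5967 = 14117922
R = (14117922 - 11557968) / (14117922 + 11557968) = 2559954 / 25675890 = 0.0997

0.0997


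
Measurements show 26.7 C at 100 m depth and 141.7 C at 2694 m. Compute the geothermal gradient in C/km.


dT = 141.7 - 26.7 = 115.0 C
dz = 2694 - 100 = 2594 m
gradient = dT/dz * 1000 = 115.0/2594 * 1000 = 44.3331 C/km

44.3331


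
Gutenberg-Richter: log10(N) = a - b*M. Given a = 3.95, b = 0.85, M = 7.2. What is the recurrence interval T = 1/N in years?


log10(N) = 3.95 - 0.85*7.2 = -2.17
N = 10^-2.17 = 0.006761
T = 1/N = 1/0.006761 = 147.9108 years

147.9108


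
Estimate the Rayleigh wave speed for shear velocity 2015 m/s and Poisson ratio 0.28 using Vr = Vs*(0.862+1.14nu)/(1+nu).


Numerator factor = 0.862 + 1.14*0.28 = 1.1812
Denominator = 1 + 0.28 = 1.28
Vr = 2015 * 1.1812 / 1.28 = 1859.47 m/s

1859.47


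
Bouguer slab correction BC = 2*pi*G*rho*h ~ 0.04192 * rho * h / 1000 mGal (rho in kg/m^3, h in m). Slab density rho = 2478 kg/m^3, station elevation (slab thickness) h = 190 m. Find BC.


BC = 0.04192 * rho * h / 1000
= 0.04192 * 2478 * 190 / 1000
= 19.7368 mGal

19.7368


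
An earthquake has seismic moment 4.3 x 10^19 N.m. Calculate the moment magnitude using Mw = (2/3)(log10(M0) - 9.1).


log10(M0) = log10(4.3 x 10^19) = 19.6335
Mw = 2/3 * (19.6335 - 9.1)
= 2/3 * 10.5335
= 7.02

7.02


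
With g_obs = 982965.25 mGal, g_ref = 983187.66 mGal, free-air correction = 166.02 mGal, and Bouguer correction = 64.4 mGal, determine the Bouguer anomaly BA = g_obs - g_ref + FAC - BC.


BA = g_obs - g_ref + FAC - BC
= 982965.25 - 983187.66 + 166.02 - 64.4
= -120.79 mGal

-120.79


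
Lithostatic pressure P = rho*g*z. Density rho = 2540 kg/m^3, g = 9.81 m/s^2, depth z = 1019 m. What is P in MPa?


P = rho * g * z / 1e6
= 2540 * 9.81 * 1019 / 1e6
= 25390830.6 / 1e6
= 25.3908 MPa

25.3908


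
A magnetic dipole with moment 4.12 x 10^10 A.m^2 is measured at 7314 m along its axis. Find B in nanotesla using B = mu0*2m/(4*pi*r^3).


m = 4.12 x 10^10 = 41200000000 A.m^2
2m = 82400000000 A.m^2
r^3 = 7314^3 = 391259475144
B = (4pi*10^-7) * 82400000000 / (4*pi * 391259475144) * 1e9
= 103546.893862 / 4916711571039.15 * 1e9
= 21.0602 nT

21.0602


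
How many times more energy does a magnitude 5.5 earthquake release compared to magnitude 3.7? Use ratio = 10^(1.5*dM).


M2 - M1 = 5.5 - 3.7 = 1.8
1.5 * 1.8 = 2.7
ratio = 10^2.7 = 501.19

501.19


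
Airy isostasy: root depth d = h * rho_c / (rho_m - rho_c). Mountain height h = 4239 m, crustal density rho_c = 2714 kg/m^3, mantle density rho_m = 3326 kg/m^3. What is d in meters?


rho_m - rho_c = 3326 - 2714 = 612
d = 4239 * 2714 / 612
= 11504646 / 612
= 18798.44 m

18798.44


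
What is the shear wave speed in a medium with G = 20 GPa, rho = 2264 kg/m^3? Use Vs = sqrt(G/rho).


Convert G to Pa: G = 20e9 Pa
Compute G/rho = 20e9 / 2264 = 8833922.2615
Vs = sqrt(8833922.2615) = 2972.19 m/s

2972.19


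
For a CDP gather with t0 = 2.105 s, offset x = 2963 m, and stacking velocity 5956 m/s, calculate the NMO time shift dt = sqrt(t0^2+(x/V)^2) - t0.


x/Vnmo = 2963/5956 = 0.497482
(x/Vnmo)^2 = 0.247488
t0^2 = 4.431025
sqrt(4.431025 + 0.247488) = 2.162987
dt = 2.162987 - 2.105 = 0.057987

0.057987


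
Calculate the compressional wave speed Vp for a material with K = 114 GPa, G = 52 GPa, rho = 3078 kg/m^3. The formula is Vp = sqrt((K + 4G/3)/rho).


First compute the effective modulus:
K + 4G/3 = 114e9 + 4*52e9/3 = 183333333333.33 Pa
Then divide by density:
183333333333.33 / 3078 = 59562486.4631 Pa/(kg/m^3)
Take the square root:
Vp = sqrt(59562486.4631) = 7717.67 m/s

7717.67


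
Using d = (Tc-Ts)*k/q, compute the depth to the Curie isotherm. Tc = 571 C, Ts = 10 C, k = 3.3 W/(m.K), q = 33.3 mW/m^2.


T_Curie - T_surf = 571 - 10 = 561 C
Convert q to W/m^2: 33.3 mW/m^2 = 0.0333 W/m^2
d = 561 * 3.3 / 0.0333 = 55594.59 m

55594.59


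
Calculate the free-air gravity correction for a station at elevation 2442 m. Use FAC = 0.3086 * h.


FAC = 0.3086 * h
= 0.3086 * 2442
= 753.6012 mGal

753.6012


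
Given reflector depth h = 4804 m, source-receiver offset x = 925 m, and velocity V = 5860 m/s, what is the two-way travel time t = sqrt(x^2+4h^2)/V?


x^2 + 4h^2 = 925^2 + 4*4804^2 = 855625 + 92313664 = 93169289
sqrt(93169289) = 9652.424
t = 9652.424 / 5860 = 1.6472 s

1.6472


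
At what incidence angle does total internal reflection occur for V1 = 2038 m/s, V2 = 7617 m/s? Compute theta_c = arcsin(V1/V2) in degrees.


V1/V2 = 2038/7617 = 0.267559
theta_c = arcsin(0.267559) = 15.5191 degrees

15.5191


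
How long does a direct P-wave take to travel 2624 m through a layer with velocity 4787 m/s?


t = x / V
= 2624 / 4787
= 0.5482 s

0.5482


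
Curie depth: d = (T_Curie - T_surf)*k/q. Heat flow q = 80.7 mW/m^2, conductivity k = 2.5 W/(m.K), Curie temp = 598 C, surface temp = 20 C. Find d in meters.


T_Curie - T_surf = 598 - 20 = 578 C
Convert q to W/m^2: 80.7 mW/m^2 = 0.0807 W/m^2
d = 578 * 2.5 / 0.0807 = 17905.82 m

17905.82


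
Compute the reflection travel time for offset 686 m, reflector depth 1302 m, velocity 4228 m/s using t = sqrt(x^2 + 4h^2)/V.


x^2 + 4h^2 = 686^2 + 4*1302^2 = 470596 + 6780816 = 7251412
sqrt(7251412) = 2692.8446
t = 2692.8446 / 4228 = 0.6369 s

0.6369


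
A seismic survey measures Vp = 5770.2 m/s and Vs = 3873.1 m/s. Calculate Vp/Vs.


Vp/Vs = 5770.2 / 3873.1
= 1.4898

1.4898


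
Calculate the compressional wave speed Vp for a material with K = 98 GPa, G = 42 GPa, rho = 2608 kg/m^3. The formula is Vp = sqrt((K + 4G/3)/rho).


First compute the effective modulus:
K + 4G/3 = 98e9 + 4*42e9/3 = 154000000000.0 Pa
Then divide by density:
154000000000.0 / 2608 = 59049079.7546 Pa/(kg/m^3)
Take the square root:
Vp = sqrt(59049079.7546) = 7684.34 m/s

7684.34


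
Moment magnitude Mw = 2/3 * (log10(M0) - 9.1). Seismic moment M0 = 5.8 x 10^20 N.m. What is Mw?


log10(M0) = log10(5.8 x 10^20) = 20.7634
Mw = 2/3 * (20.7634 - 9.1)
= 2/3 * 11.6634
= 7.78

7.78


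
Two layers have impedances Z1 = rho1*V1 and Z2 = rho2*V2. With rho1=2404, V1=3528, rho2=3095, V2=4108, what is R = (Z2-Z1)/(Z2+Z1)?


Z1 = 2404 * 3528 = 8481312
Z2 = 3095 * 4108 = 12714260
R = (12714260 - 8481312) / (12714260 + 8481312) = 4232948 / 21195572 = 0.1997

0.1997


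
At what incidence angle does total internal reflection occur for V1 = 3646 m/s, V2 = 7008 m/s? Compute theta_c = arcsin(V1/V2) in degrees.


V1/V2 = 3646/7008 = 0.520263
theta_c = arcsin(0.520263) = 31.3499 degrees

31.3499


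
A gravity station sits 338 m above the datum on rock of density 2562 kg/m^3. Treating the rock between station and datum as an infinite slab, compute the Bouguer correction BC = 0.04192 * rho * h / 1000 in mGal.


BC = 0.04192 * rho * h / 1000
= 0.04192 * 2562 * 338 / 1000
= 36.3009 mGal

36.3009


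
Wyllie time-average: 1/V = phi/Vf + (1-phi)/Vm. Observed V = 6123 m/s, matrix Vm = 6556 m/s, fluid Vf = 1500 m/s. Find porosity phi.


1/V - 1/Vm = 1/6123 - 1/6556 = 1.079e-05
1/Vf - 1/Vm = 1/1500 - 1/6556 = 0.00051413
phi = 1.079e-05 / 0.00051413 = 0.021

0.021


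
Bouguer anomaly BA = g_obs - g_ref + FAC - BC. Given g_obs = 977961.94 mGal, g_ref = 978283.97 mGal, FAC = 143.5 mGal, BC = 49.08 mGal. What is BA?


BA = g_obs - g_ref + FAC - BC
= 977961.94 - 978283.97 + 143.5 - 49.08
= -227.61 mGal

-227.61


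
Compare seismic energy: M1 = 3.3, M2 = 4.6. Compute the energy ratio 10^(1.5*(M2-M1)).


M2 - M1 = 4.6 - 3.3 = 1.3
1.5 * 1.3 = 1.95
ratio = 10^1.95 = 89.13

89.13


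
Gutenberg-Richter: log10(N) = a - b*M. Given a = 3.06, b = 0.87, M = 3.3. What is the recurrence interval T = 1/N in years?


log10(N) = 3.06 - 0.87*3.3 = 0.189
N = 10^0.189 = 1.545254
T = 1/N = 1/1.545254 = 0.6471 years

0.6471


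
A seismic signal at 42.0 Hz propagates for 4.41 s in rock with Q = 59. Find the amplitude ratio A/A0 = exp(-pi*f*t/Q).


pi*f*t/Q = pi*42.0*4.41/59 = 9.862471
A/A0 = exp(-9.862471) = 5.2e-05

5.200000e-05


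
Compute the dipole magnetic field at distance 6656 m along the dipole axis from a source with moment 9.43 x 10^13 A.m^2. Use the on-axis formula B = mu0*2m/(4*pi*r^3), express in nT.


m = 9.43 x 10^13 = 94300000000000 A.m^2
2m = 188600000000000 A.m^2
r^3 = 6656^3 = 294876348416
B = (4pi*10^-7) * 188600000000000 / (4*pi * 294876348416) * 1e9
= 237001749.786814 / 3705525479604.36 * 1e9
= 63959.0123 nT

63959.0123


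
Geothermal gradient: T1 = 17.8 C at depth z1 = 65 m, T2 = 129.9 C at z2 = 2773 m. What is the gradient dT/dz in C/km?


dT = 129.9 - 17.8 = 112.1 C
dz = 2773 - 65 = 2708 m
gradient = dT/dz * 1000 = 112.1/2708 * 1000 = 41.3959 C/km

41.3959


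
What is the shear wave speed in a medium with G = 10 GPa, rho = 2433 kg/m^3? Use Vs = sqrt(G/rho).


Convert G to Pa: G = 10e9 Pa
Compute G/rho = 10e9 / 2433 = 4110152.0756
Vs = sqrt(4110152.0756) = 2027.35 m/s

2027.35


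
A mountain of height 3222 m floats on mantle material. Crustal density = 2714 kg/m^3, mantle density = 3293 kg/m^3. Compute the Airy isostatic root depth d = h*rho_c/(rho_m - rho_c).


rho_m - rho_c = 3293 - 2714 = 579
d = 3222 * 2714 / 579
= 8744508 / 579
= 15102.78 m

15102.78


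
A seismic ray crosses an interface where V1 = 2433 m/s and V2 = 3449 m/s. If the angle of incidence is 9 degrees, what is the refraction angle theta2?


sin(theta1) = sin(9 deg) = 0.156434
sin(theta2) = V2/V1 * sin(theta1) = 3449/2433 * 0.156434 = 0.22176
theta2 = arcsin(0.22176) = 12.8124 degrees

12.8124


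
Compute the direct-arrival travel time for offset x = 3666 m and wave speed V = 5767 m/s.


t = x / V
= 3666 / 5767
= 0.6357 s

0.6357


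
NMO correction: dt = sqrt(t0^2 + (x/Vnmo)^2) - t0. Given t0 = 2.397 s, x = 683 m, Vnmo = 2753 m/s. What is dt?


x/Vnmo = 683/2753 = 0.248093
(x/Vnmo)^2 = 0.06155
t0^2 = 5.745609
sqrt(5.745609 + 0.06155) = 2.409805
dt = 2.409805 - 2.397 = 0.012805

0.012805


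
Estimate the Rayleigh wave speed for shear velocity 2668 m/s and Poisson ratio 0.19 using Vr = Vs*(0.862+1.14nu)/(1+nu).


Numerator factor = 0.862 + 1.14*0.19 = 1.0786
Denominator = 1 + 0.19 = 1.19
Vr = 2668 * 1.0786 / 1.19 = 2418.24 m/s

2418.24


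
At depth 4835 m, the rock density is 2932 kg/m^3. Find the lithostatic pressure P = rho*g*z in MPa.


P = rho * g * z / 1e6
= 2932 * 9.81 * 4835 / 1e6
= 139068718.2 / 1e6
= 139.0687 MPa

139.0687


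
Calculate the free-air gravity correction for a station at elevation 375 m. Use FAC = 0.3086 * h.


FAC = 0.3086 * h
= 0.3086 * 375
= 115.725 mGal

115.725


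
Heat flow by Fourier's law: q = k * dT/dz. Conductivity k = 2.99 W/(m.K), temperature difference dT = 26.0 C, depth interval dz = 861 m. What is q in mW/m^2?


q = k * dT / dz * 1000
= 2.99 * 26.0 / 861 * 1000
= 0.09029 * 1000
= 90.2904 mW/m^2

90.2904


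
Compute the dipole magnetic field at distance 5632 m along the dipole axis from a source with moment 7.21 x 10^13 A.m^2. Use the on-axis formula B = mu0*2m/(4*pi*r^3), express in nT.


m = 7.21 x 10^13 = 72100000000000 A.m^2
2m = 144200000000000 A.m^2
r^3 = 5632^3 = 178643795968
B = (4pi*10^-7) * 144200000000000 / (4*pi * 178643795968) * 1e9
= 181207064.259059 / 2244904148089.85 * 1e9
= 80719.2879 nT

80719.2879


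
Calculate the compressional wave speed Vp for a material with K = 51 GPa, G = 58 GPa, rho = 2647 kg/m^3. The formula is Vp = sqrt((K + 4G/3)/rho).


First compute the effective modulus:
K + 4G/3 = 51e9 + 4*58e9/3 = 128333333333.33 Pa
Then divide by density:
128333333333.33 / 2647 = 48482558.8717 Pa/(kg/m^3)
Take the square root:
Vp = sqrt(48482558.8717) = 6962.94 m/s

6962.94


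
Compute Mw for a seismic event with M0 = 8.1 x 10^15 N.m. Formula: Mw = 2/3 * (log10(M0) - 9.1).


log10(M0) = log10(8.1 x 10^15) = 15.9085
Mw = 2/3 * (15.9085 - 9.1)
= 2/3 * 6.8085
= 4.54

4.54


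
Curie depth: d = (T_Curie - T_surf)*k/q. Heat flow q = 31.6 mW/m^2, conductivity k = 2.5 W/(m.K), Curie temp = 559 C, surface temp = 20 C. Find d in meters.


T_Curie - T_surf = 559 - 20 = 539 C
Convert q to W/m^2: 31.6 mW/m^2 = 0.0316 W/m^2
d = 539 * 2.5 / 0.0316 = 42642.41 m

42642.41


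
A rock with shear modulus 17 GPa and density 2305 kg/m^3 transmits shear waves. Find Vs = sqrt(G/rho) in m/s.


Convert G to Pa: G = 17e9 Pa
Compute G/rho = 17e9 / 2305 = 7375271.1497
Vs = sqrt(7375271.1497) = 2715.75 m/s

2715.75


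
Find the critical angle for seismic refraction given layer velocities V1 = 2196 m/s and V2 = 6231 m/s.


V1/V2 = 2196/6231 = 0.352431
theta_c = arcsin(0.352431) = 20.6361 degrees

20.6361


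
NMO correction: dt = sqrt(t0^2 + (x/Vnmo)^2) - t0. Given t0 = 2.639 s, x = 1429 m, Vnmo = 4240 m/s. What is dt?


x/Vnmo = 1429/4240 = 0.337028
(x/Vnmo)^2 = 0.113588
t0^2 = 6.964321
sqrt(6.964321 + 0.113588) = 2.660434
dt = 2.660434 - 2.639 = 0.021434

0.021434


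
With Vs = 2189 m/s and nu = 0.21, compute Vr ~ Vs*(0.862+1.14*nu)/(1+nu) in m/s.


Numerator factor = 0.862 + 1.14*0.21 = 1.1014
Denominator = 1 + 0.21 = 1.21
Vr = 2189 * 1.1014 / 1.21 = 1992.53 m/s

1992.53


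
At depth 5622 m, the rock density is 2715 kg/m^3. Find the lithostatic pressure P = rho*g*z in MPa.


P = rho * g * z / 1e6
= 2715 * 9.81 * 5622 / 1e6
= 149737191.3 / 1e6
= 149.7372 MPa

149.7372


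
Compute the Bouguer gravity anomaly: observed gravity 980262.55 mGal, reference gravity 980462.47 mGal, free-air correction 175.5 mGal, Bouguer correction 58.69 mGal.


BA = g_obs - g_ref + FAC - BC
= 980262.55 - 980462.47 + 175.5 - 58.69
= -83.11 mGal

-83.11


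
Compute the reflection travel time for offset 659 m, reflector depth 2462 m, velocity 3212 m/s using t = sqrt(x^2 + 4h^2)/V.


x^2 + 4h^2 = 659^2 + 4*2462^2 = 434281 + 24245776 = 24680057
sqrt(24680057) = 4967.9027
t = 4967.9027 / 3212 = 1.5467 s

1.5467


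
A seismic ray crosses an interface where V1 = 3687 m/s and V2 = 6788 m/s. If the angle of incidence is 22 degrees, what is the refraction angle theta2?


sin(theta1) = sin(22 deg) = 0.374607
sin(theta2) = V2/V1 * sin(theta1) = 6788/3687 * 0.374607 = 0.689674
theta2 = arcsin(0.689674) = 43.6043 degrees

43.6043


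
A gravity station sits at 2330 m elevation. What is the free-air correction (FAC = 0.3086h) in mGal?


FAC = 0.3086 * h
= 0.3086 * 2330
= 719.038 mGal

719.038


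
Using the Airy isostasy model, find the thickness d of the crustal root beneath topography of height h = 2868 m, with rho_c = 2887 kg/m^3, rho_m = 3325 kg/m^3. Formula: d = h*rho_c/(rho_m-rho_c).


rho_m - rho_c = 3325 - 2887 = 438
d = 2868 * 2887 / 438
= 8279916 / 438
= 18903.92 m

18903.92


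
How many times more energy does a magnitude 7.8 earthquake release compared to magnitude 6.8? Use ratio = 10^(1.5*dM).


M2 - M1 = 7.8 - 6.8 = 1.0
1.5 * 1.0 = 1.5
ratio = 10^1.5 = 31.62

31.62


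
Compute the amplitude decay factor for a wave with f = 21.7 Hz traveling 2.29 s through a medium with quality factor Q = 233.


pi*f*t/Q = pi*21.7*2.29/233 = 0.670022
A/A0 = exp(-0.670022) = 0.511697

0.511697


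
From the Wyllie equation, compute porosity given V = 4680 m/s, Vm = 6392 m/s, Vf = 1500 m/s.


1/V - 1/Vm = 1/4680 - 1/6392 = 5.723e-05
1/Vf - 1/Vm = 1/1500 - 1/6392 = 0.00051022
phi = 5.723e-05 / 0.00051022 = 0.1122

0.1122


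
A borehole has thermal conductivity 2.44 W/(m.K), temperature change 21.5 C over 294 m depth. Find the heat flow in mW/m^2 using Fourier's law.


q = k * dT / dz * 1000
= 2.44 * 21.5 / 294 * 1000
= 0.178435 * 1000
= 178.4354 mW/m^2

178.4354


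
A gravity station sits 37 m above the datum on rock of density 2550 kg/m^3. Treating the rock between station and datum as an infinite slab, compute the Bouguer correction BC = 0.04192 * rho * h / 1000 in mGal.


BC = 0.04192 * rho * h / 1000
= 0.04192 * 2550 * 37 / 1000
= 3.9552 mGal

3.9552


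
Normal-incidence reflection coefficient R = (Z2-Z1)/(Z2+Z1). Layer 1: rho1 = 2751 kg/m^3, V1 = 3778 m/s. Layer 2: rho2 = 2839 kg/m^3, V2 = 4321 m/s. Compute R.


Z1 = 2751 * 3778 = 10393278
Z2 = 2839 * 4321 = 12267319
R = (12267319 - 10393278) / (12267319 + 10393278) = 1874041 / 22660597 = 0.0827

0.0827


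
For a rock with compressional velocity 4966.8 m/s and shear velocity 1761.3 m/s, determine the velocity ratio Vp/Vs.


Vp/Vs = 4966.8 / 1761.3
= 2.82

2.82


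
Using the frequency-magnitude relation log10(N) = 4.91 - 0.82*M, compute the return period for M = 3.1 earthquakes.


log10(N) = 4.91 - 0.82*3.1 = 2.368
N = 10^2.368 = 233.345806
T = 1/N = 1/233.345806 = 0.0043 years

0.0043


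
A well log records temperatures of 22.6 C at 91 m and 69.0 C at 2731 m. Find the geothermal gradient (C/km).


dT = 69.0 - 22.6 = 46.4 C
dz = 2731 - 91 = 2640 m
gradient = dT/dz * 1000 = 46.4/2640 * 1000 = 17.5758 C/km

17.5758


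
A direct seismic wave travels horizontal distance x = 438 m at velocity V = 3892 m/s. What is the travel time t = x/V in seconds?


t = x / V
= 438 / 3892
= 0.1125 s

0.1125


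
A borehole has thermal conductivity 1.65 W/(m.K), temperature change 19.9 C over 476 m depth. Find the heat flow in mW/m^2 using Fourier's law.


q = k * dT / dz * 1000
= 1.65 * 19.9 / 476 * 1000
= 0.068981 * 1000
= 68.9811 mW/m^2

68.9811


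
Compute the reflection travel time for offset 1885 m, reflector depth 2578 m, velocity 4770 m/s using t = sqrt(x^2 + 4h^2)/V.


x^2 + 4h^2 = 1885^2 + 4*2578^2 = 3553225 + 26584336 = 30137561
sqrt(30137561) = 5489.7688
t = 5489.7688 / 4770 = 1.1509 s

1.1509


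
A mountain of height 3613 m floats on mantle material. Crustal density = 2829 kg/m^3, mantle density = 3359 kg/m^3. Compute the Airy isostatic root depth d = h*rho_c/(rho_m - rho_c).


rho_m - rho_c = 3359 - 2829 = 530
d = 3613 * 2829 / 530
= 10221177 / 530
= 19285.24 m

19285.24
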